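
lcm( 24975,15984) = 399600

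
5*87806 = 439030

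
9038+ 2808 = 11846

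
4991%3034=1957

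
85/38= 85/38 = 2.24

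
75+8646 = 8721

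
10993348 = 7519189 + 3474159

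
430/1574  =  215/787 = 0.27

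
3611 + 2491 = 6102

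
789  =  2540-1751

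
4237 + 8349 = 12586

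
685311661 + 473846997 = 1159158658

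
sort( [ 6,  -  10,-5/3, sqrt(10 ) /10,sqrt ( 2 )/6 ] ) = [-10,-5/3,sqrt(2)/6, sqrt(10)/10,6]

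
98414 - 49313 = 49101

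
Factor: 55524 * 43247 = 2401246428 = 2^2*3^1*7^1*59^1*661^1*733^1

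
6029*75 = 452175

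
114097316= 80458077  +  33639239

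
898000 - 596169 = 301831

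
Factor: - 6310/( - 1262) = 5 = 5^1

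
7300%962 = 566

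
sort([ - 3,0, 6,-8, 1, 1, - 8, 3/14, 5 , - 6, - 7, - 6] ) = [-8, - 8, - 7, - 6 , - 6, - 3,0,3/14,  1,1, 5, 6]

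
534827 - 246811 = 288016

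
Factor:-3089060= - 2^2*5^1*13^1*109^2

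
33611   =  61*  551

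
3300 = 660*5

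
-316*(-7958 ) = 2514728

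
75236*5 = 376180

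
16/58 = 8/29  =  0.28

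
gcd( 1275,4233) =51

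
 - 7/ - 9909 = 7/9909=0.00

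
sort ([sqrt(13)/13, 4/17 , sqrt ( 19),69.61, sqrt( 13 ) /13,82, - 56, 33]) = [ - 56,4/17, sqrt( 13)/13,sqrt ( 13) /13,sqrt ( 19 ), 33, 69.61 , 82] 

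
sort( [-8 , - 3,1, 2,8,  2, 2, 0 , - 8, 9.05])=[ - 8, - 8, - 3, 0, 1, 2,2,2, 8, 9.05 ]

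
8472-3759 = 4713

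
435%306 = 129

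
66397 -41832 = 24565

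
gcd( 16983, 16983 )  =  16983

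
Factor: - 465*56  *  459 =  - 11952360 = -2^3*3^4*5^1*7^1*17^1*31^1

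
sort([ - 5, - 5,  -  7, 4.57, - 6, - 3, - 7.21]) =[-7.21, - 7, - 6, - 5,- 5, - 3, 4.57]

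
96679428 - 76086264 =20593164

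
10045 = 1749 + 8296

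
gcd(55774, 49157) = 1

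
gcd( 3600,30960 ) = 720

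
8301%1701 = 1497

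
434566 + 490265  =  924831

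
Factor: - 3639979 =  - 7^1*519997^1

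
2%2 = 0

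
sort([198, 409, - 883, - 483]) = [ - 883, - 483, 198 , 409]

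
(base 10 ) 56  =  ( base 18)32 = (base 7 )110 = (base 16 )38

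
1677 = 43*39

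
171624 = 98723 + 72901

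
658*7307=4808006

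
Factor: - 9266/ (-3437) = 2^1*7^( - 1 )*41^1*113^1*491^(  -  1) 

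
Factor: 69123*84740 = 2^2*3^1*  5^1*19^1 * 223^1*23041^1 = 5857483020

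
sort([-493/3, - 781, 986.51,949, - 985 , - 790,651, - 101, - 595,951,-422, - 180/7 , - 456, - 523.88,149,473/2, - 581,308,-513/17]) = [- 985, - 790, - 781, - 595, -581, - 523.88, - 456, - 422,-493/3, - 101, - 513/17, - 180/7,149,473/2,308,651, 949, 951, 986.51]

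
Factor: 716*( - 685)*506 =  - 248172760 = - 2^3*5^1*11^1*23^1*137^1*179^1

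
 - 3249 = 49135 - 52384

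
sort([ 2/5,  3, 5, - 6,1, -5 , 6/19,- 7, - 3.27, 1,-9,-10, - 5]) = [ - 10, - 9,-7,-6 , - 5, - 5, - 3.27, 6/19, 2/5,1,1, 3,  5]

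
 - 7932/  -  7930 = 3966/3965 = 1.00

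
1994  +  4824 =6818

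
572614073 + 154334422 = 726948495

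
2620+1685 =4305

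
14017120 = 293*47840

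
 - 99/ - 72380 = 9/6580 = 0.00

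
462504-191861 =270643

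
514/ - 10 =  - 257/5=- 51.40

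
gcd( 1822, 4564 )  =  2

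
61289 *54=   3309606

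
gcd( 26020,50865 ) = 5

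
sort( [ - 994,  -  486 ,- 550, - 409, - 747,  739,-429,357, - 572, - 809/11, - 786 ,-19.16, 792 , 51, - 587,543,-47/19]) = [  -  994, - 786, - 747,-587,  -  572,  -  550,  -  486, - 429,  -  409, - 809/11, - 19.16, - 47/19, 51,357, 543, 739, 792 ]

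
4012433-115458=3896975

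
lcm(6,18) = 18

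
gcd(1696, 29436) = 4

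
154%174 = 154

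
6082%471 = 430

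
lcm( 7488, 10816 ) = 97344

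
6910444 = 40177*172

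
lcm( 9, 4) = 36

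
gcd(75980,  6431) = 1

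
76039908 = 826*92058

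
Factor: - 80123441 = - 113^1*709057^1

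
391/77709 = 391/77709 = 0.01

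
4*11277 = 45108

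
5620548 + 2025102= 7645650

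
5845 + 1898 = 7743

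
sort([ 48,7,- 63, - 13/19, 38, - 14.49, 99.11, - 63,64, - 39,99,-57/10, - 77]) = [- 77, - 63, - 63, - 39, - 14.49, - 57/10, - 13/19, 7,38,48, 64,99,99.11]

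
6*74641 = 447846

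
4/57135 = 4/57135 = 0.00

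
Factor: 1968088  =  2^3*246011^1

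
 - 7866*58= - 456228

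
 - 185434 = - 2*92717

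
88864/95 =935+39/95=935.41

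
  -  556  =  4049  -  4605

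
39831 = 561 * 71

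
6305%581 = 495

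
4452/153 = 29 + 5/51 = 29.10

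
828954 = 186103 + 642851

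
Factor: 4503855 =3^1*5^1 *19^1 *15803^1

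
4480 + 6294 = 10774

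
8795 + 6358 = 15153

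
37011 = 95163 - 58152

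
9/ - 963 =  - 1/107 =- 0.01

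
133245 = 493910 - 360665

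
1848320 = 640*2888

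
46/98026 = 1/2131= 0.00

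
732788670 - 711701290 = 21087380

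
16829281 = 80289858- 63460577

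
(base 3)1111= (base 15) 2a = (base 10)40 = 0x28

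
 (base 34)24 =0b1001000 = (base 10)72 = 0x48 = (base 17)44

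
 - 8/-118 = 4/59 = 0.07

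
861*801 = 689661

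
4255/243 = 4255/243  =  17.51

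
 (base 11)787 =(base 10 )942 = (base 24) 1F6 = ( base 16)3ae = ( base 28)15I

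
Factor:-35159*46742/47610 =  - 821700989/23805 = - 3^ ( - 2)*5^(- 1)*23^( - 2 )*23371^1*35159^1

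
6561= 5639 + 922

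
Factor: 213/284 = 2^(-2 )*3^1 = 3/4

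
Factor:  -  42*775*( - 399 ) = 2^1*3^2*5^2 * 7^2*19^1*31^1 = 12987450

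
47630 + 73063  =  120693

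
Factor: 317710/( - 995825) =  -63542/199165 = - 2^1*5^( - 1)*61^ ( - 1 ) * 653^( -1) * 31771^1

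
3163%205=88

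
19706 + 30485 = 50191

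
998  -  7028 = - 6030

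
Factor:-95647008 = -2^5*3^1*996323^1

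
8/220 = 2/55  =  0.04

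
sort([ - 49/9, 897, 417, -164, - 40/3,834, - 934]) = [ - 934, - 164, - 40/3, - 49/9, 417,  834,897 ] 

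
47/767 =47/767 = 0.06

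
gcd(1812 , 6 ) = 6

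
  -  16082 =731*( - 22)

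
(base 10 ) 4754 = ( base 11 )3632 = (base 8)11222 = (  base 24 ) 862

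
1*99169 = 99169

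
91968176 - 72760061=19208115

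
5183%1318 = 1229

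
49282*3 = 147846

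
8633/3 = 8633/3=2877.67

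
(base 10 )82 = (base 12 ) 6A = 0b1010010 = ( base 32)2I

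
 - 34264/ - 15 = 34264/15 = 2284.27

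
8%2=0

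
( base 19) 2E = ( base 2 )110100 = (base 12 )44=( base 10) 52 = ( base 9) 57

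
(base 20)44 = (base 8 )124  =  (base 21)40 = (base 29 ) 2Q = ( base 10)84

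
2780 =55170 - 52390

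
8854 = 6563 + 2291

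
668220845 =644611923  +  23608922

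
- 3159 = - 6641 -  - 3482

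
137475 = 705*195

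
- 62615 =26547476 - 26610091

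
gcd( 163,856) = 1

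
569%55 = 19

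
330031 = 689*479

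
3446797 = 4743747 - 1296950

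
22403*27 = 604881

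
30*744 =22320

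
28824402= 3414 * 8443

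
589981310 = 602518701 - 12537391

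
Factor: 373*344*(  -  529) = -67877048  =  - 2^3*23^2*43^1*373^1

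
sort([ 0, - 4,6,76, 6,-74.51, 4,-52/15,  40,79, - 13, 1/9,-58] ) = [-74.51, - 58, -13,-4, - 52/15, 0, 1/9, 4,6, 6,40, 76, 79 ]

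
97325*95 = 9245875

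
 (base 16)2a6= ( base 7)1656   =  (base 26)102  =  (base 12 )486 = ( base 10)678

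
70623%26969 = 16685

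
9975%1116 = 1047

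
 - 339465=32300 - 371765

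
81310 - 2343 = 78967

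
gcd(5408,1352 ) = 1352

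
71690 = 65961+5729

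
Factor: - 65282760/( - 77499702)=2^2*3^2  *  5^1*7^( - 1 )*17^( - 1 )*97^( - 1 )*373^(  -  1 )  *20149^1 =3626820/4305539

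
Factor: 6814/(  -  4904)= - 2^( - 2 ) * 613^( - 1)*3407^1 = -3407/2452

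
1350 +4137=5487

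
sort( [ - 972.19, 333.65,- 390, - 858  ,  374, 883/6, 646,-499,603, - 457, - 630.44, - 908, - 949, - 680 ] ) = [ - 972.19,- 949, - 908, - 858, - 680, - 630.44, - 499, - 457, - 390,883/6,333.65,374, 603, 646]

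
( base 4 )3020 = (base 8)310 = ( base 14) 104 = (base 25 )80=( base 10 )200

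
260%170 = 90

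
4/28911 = 4/28911  =  0.00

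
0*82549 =0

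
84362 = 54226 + 30136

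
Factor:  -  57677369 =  - 19^1 * 601^1*5051^1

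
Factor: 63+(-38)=25 = 5^2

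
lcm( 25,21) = 525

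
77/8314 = 77/8314 = 0.01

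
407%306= 101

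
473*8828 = 4175644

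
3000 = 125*24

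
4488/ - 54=-748/9 = - 83.11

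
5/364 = 5/364 = 0.01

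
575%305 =270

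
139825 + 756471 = 896296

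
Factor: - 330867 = - 3^2*97^1*379^1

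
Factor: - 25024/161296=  - 92/593 =-2^2* 23^1 * 593^(  -  1 ) 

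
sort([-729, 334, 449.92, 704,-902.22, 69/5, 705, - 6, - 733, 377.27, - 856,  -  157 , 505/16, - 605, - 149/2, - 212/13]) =[ - 902.22,-856 ,-733, - 729, - 605, - 157, - 149/2 ,-212/13,-6,69/5,  505/16, 334, 377.27,449.92, 704, 705] 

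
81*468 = 37908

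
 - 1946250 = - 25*77850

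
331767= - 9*( - 36863) 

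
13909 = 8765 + 5144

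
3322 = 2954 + 368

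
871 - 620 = 251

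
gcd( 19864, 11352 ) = 8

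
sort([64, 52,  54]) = [52, 54, 64]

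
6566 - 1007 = 5559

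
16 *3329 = 53264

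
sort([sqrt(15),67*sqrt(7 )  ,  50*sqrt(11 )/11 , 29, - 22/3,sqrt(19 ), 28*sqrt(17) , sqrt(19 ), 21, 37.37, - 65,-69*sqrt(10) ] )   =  [ - 69 * sqrt (10 ), - 65, - 22/3,sqrt(15 ),sqrt(19 ),sqrt(  19) , 50 * sqrt(11)/11,21 , 29,  37.37,  28*sqrt(17 ),67 * sqrt(7 )]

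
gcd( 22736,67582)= 2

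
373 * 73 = 27229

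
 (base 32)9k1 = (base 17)201E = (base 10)9857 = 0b10011010000001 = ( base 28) CG1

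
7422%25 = 22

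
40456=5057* 8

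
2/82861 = 2/82861 = 0.00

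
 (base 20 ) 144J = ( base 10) 9699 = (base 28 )CAB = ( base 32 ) 9f3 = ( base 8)22743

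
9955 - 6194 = 3761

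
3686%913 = 34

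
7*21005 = 147035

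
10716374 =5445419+5270955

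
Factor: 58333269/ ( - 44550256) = - 2^( -4 )*3^1*167^(-1 ) * 16673^(-1)*19444423^1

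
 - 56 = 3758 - 3814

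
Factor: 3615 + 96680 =5^1*13^1*1543^1 = 100295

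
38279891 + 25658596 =63938487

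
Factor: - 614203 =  - 31^1 * 19813^1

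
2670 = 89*30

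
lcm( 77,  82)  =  6314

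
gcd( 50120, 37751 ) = 7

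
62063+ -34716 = 27347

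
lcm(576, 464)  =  16704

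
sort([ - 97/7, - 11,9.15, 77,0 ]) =[ - 97/7, - 11,0,9.15, 77 ] 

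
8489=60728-52239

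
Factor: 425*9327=3^1*5^2 *17^1*3109^1=3963975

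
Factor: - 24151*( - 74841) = 3^1 * 13^1 * 19^1 *101^1  *24151^1 = 1807484991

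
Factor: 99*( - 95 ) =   -  9405= - 3^2*5^1*11^1*19^1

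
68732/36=1909+2/9 = 1909.22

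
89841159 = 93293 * 963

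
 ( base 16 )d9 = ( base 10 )217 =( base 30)77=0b11011001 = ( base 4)3121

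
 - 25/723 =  - 25/723 = - 0.03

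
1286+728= 2014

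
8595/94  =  91 + 41/94 = 91.44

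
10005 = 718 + 9287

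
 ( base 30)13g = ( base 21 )25j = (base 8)1756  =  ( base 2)1111101110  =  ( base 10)1006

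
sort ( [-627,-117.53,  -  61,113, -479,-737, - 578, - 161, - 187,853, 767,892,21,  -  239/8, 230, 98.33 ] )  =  [ - 737, - 627, - 578,- 479, - 187, - 161, -117.53, - 61,-239/8,21 , 98.33, 113,230 , 767,853, 892 ] 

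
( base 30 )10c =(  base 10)912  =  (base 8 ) 1620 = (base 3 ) 1020210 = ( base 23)1gf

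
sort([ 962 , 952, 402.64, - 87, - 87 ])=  [ - 87, - 87, 402.64,952,962 ] 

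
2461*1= 2461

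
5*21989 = 109945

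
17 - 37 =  - 20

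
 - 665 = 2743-3408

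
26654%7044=5522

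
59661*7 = 417627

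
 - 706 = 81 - 787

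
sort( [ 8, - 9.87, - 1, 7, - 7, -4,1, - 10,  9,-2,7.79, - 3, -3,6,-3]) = [-10,-9.87 , - 7,-4, - 3, - 3, - 3, - 2,  -  1,1, 6,7 , 7.79,8, 9] 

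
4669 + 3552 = 8221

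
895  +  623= 1518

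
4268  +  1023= 5291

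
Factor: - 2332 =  - 2^2*11^1 * 53^1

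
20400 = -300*( - 68 )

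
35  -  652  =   -617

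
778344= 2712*287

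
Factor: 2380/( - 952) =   -  2^( - 1)*5^1 = - 5/2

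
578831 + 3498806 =4077637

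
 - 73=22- 95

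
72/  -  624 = -1 + 23/26 = - 0.12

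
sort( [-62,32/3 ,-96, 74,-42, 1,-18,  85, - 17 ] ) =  [ -96, - 62,- 42, - 18 , - 17, 1, 32/3, 74, 85]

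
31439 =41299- 9860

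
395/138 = 395/138=2.86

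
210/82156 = 105/41078=0.00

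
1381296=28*49332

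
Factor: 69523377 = 3^1*7^1*11^1*300967^1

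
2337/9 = 779/3 = 259.67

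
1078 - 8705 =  - 7627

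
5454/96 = 909/16=56.81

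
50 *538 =26900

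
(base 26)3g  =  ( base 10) 94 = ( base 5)334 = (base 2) 1011110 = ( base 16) 5e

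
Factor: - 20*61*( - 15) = 2^2*3^1*5^2*61^1 = 18300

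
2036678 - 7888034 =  - 5851356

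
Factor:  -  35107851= - 3^1*11702617^1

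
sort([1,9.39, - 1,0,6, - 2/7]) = [ - 1,  -  2/7, 0,  1,6, 9.39 ]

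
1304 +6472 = 7776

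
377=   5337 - 4960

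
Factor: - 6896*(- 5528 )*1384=2^10 * 173^1*431^1*691^1 = 52759585792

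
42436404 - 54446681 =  - 12010277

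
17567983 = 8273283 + 9294700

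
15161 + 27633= 42794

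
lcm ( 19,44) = 836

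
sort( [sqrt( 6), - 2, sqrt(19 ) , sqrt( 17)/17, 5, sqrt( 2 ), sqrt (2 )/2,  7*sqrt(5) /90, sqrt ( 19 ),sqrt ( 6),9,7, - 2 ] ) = [  -  2, - 2, 7  *sqrt (5 )/90, sqrt ( 17 )/17,sqrt(2) /2, sqrt( 2),  sqrt(6), sqrt( 6), sqrt (19), sqrt( 19 ), 5, 7,  9]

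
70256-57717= 12539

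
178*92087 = 16391486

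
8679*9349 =81139971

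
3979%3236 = 743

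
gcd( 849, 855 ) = 3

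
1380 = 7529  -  6149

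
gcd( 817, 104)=1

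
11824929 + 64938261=76763190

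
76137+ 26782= 102919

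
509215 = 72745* 7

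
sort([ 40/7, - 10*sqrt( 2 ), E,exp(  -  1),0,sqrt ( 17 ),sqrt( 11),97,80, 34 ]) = [ - 10*sqrt(2 ),0, exp(-1),E,sqrt(11),sqrt( 17), 40/7,34,80 , 97]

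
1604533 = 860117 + 744416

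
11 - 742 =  - 731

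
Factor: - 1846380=  -  2^2*3^1*5^1*30773^1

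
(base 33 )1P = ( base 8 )72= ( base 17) 37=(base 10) 58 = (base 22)2E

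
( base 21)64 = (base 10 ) 130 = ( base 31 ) 46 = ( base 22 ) 5K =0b10000010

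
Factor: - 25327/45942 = -43/78 = - 2^( - 1)*3^( - 1 )*13^( - 1 ) * 43^1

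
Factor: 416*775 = 322400 = 2^5*5^2  *13^1*31^1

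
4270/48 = 2135/24 = 88.96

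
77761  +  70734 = 148495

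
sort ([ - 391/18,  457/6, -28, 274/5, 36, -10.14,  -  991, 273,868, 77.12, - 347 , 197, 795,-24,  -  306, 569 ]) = [ - 991, - 347, - 306, - 28,-24, -391/18, - 10.14, 36,274/5, 457/6, 77.12,197, 273,569, 795, 868 ]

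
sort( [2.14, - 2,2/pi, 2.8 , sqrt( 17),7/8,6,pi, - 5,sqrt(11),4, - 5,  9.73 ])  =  [ - 5,  -  5, - 2,2/pi, 7/8,2.14,2.8,pi,sqrt( 11),  4,sqrt( 17),6,9.73]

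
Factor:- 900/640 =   -  45/32 = - 2^(-5 )*3^2*5^1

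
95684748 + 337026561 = 432711309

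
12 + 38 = 50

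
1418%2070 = 1418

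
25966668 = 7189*3612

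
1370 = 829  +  541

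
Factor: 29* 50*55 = 2^1*5^3*11^1*29^1 = 79750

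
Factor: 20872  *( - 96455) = - 2^3*5^1*101^1 * 191^1*2609^1 = - 2013208760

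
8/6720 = 1/840 = 0.00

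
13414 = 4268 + 9146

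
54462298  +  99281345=153743643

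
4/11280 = 1/2820  =  0.00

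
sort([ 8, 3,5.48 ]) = [ 3,  5.48, 8]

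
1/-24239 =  - 1+24238/24239 =- 0.00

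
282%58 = 50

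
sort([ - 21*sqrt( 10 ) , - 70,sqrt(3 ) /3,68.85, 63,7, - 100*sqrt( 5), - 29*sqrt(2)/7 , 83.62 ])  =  [ - 100*sqrt( 5 ),-70, - 21*sqrt (10 ), - 29 * sqrt(2) /7, sqrt(3)/3, 7, 63, 68.85,83.62]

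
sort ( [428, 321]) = [321, 428]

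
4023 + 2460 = 6483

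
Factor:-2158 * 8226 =- 2^2 * 3^2 * 13^1  *  83^1* 457^1 = - 17751708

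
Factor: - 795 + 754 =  - 41 = - 41^1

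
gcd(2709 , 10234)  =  301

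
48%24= 0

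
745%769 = 745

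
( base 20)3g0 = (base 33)1d2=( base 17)547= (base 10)1520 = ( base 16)5F0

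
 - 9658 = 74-9732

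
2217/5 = 443 +2/5 = 443.40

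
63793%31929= 31864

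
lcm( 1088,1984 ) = 33728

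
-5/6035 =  - 1 + 1206/1207  =  -0.00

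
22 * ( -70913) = -1560086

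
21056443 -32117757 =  - 11061314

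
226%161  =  65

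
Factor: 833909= 97^1*8597^1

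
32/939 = 32/939 = 0.03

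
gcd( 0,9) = 9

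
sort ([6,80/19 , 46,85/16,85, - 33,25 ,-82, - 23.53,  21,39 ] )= [ - 82,  -  33, - 23.53,80/19,  85/16,6, 21,25, 39,46, 85]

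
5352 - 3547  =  1805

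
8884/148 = 2221/37 = 60.03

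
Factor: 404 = 2^2*101^1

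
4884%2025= 834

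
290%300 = 290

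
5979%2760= 459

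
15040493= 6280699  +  8759794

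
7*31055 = 217385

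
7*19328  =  135296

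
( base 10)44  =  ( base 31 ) 1d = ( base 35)19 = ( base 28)1G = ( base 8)54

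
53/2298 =53/2298 = 0.02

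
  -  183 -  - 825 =642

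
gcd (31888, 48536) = 8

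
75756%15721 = 12872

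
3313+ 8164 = 11477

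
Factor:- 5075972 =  - 2^2 *11^1*115363^1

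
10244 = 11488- 1244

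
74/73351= 74/73351=0.00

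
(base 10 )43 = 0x2B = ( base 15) 2d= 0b101011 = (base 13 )34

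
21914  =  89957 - 68043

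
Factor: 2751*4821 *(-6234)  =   - 2^1*3^3*7^1* 131^1*1039^1*1607^1 =- 82678867614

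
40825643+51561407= 92387050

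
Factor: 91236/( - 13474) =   -  2^1*3^1 * 6737^(-1)*7603^1 = -45618/6737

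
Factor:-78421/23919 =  - 659/201= - 3^( - 1 )*67^( - 1)*659^1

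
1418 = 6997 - 5579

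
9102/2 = 4551  =  4551.00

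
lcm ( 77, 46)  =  3542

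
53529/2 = 26764 + 1/2  =  26764.50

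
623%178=89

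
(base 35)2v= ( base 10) 101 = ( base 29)3e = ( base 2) 1100101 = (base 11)92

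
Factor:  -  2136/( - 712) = 3  =  3^1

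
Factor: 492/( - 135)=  - 2^2*3^ ( - 2 )*5^( - 1) * 41^1 = -  164/45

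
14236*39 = 555204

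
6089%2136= 1817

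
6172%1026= 16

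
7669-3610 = 4059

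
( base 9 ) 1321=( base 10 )991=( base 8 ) 1737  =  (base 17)375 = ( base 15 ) 461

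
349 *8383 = 2925667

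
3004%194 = 94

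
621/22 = 28 + 5/22 = 28.23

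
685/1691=685/1691 = 0.41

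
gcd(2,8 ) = 2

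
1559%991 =568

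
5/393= 5/393 = 0.01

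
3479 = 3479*1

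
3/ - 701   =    -  3/701 = -  0.00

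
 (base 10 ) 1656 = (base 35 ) 1CB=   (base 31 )1md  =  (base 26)2BI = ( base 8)3170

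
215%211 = 4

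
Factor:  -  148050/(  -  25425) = 658/113 = 2^1*7^1*47^1*113^( - 1)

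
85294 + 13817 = 99111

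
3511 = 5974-2463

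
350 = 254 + 96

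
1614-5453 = -3839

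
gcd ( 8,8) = 8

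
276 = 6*46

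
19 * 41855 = 795245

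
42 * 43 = 1806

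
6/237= 2/79 = 0.03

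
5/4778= 5/4778= 0.00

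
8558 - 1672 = 6886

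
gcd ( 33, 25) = 1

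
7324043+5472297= 12796340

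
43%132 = 43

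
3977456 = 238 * 16712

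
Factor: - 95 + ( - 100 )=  - 195 = -3^1 * 5^1*13^1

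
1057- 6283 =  - 5226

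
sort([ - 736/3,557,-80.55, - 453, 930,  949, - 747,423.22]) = [-747,- 453 , - 736/3, - 80.55,423.22,557, 930,949]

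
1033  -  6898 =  - 5865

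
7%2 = 1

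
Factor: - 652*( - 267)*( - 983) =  - 2^2*3^1*89^1*163^1  *983^1 = - 171124572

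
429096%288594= 140502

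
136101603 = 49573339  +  86528264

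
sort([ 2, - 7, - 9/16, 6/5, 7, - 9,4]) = [-9, - 7,  -  9/16, 6/5, 2, 4, 7]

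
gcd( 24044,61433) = 1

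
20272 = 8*2534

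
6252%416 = 12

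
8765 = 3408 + 5357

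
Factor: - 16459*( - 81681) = 3^1 * 19^1*109^1*151^1* 1433^1  =  1344387579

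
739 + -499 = 240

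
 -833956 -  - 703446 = - 130510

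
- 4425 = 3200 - 7625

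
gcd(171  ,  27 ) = 9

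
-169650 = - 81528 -88122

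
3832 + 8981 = 12813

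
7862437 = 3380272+4482165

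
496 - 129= 367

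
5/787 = 5/787 = 0.01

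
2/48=1/24 = 0.04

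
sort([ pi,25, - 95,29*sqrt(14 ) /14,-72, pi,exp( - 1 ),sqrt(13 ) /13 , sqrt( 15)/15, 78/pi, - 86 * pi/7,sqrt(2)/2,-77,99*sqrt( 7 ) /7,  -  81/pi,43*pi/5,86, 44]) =[- 95  ,- 77, - 72, - 86*pi/7,-81/pi,sqrt( 15 )/15, sqrt(13) /13,exp(  -  1),sqrt(2)/2 , pi,pi,29*sqrt(14)/14,  78/pi, 25, 43*pi/5, 99 *sqrt(7) /7,44,86]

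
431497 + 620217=1051714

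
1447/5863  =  1447/5863  =  0.25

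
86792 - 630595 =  - 543803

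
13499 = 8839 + 4660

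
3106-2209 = 897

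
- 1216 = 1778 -2994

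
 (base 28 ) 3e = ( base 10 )98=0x62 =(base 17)5d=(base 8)142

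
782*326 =254932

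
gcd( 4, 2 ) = 2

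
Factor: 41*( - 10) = -2^1* 5^1*41^1 = - 410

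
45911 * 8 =367288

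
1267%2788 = 1267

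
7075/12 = 589 + 7/12=589.58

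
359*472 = 169448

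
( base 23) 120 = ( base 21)168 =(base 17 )1GE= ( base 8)1077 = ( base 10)575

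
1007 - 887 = 120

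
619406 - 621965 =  -2559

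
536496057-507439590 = 29056467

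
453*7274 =3295122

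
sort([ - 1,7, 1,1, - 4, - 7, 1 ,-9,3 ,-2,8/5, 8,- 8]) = [-9 , - 8,-7  , - 4 , - 2 , -1,  1, 1,  1, 8/5,3, 7, 8 ]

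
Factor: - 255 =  - 3^1*5^1*17^1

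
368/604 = 92/151 = 0.61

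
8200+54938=63138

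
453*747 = 338391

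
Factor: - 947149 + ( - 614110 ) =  - 1561259 = -7^1*223037^1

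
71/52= 71/52 = 1.37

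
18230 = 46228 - 27998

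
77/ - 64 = - 77/64 = - 1.20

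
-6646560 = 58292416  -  64938976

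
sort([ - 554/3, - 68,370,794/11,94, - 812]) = [ - 812, - 554/3, - 68  ,  794/11,94, 370 ] 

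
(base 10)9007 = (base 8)21457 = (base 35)7cc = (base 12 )5267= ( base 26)D8B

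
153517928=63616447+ 89901481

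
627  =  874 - 247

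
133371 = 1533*87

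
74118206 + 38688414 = 112806620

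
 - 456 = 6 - 462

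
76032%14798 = 2042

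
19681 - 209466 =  - 189785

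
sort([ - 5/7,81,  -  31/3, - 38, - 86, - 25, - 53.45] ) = [-86, - 53.45, - 38, - 25, - 31/3, - 5/7, 81 ]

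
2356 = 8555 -6199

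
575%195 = 185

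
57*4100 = 233700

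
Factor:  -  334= - 2^1*167^1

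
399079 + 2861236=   3260315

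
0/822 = 0 = 0.00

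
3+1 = 4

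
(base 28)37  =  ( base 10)91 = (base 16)5b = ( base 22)43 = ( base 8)133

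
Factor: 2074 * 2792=2^4 * 17^1*61^1*349^1=5790608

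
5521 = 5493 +28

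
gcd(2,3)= 1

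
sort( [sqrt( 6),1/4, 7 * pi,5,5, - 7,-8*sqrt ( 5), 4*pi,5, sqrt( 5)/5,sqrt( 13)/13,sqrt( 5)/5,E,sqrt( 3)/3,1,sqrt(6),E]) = [-8*sqrt(5 ),-7,1/4,sqrt ( 13 )/13,  sqrt( 5 ) /5, sqrt(5 )/5, sqrt(3 )/3,  1, sqrt (6),sqrt( 6 ), E,E,5,5,5,4 * pi, 7*pi]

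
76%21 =13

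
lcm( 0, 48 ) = 0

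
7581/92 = 82 + 37/92 = 82.40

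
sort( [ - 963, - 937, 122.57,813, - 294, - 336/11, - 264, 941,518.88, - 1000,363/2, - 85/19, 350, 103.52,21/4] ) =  [ - 1000, - 963, - 937, - 294, - 264, - 336/11, - 85/19, 21/4,  103.52, 122.57,363/2, 350,518.88, 813, 941] 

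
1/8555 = 1/8555=0.00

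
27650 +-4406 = 23244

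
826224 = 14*59016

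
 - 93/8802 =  - 31/2934= - 0.01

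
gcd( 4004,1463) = 77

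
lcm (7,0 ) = 0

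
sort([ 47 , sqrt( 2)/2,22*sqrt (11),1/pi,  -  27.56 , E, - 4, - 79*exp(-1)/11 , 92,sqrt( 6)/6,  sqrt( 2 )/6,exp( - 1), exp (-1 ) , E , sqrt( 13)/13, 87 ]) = [-27.56, - 4,  -  79*exp(-1)/11, sqrt ( 2)/6,sqrt (13 )/13, 1/pi, exp( - 1), exp( - 1), sqrt(6 )/6, sqrt (2)/2, E, E,47,22*sqrt( 11),87, 92]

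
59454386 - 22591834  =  36862552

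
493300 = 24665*20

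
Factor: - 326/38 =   -  163/19 = - 19^( - 1)*163^1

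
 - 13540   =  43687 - 57227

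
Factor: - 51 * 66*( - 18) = 60588 = 2^2*3^4 * 11^1*17^1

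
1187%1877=1187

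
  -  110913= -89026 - 21887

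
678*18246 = 12370788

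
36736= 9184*4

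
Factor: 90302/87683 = 2^1 *163^1*277^1*87683^(-1 ) 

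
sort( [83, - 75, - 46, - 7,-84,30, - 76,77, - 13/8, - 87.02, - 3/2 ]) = [ - 87.02,  -  84, - 76, - 75,-46, - 7, - 13/8,-3/2,30, 77, 83 ] 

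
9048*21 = 190008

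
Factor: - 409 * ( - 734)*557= 2^1*367^1*409^1*557^1 = 167214742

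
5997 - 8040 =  - 2043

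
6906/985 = 6906/985 = 7.01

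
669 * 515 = 344535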